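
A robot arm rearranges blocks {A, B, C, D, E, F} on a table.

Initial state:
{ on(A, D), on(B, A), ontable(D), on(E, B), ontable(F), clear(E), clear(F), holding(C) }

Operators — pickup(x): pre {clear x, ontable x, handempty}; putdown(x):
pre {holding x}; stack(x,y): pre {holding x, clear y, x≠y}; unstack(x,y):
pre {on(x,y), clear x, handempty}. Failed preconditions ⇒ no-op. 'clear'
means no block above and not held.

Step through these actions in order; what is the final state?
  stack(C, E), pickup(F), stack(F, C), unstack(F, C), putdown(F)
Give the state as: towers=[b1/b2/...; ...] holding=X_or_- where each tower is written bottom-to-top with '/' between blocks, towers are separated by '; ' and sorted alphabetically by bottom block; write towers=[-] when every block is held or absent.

towers=[D/A/B/E/C; F] holding=-

step 1 (stack(C, E)): towers=[D/A/B/E/C; F] holding=-
step 2 (pickup(F)): towers=[D/A/B/E/C] holding=F
step 3 (stack(F, C)): towers=[D/A/B/E/C/F] holding=-
step 4 (unstack(F, C)): towers=[D/A/B/E/C] holding=F
step 5 (putdown(F)): towers=[D/A/B/E/C; F] holding=-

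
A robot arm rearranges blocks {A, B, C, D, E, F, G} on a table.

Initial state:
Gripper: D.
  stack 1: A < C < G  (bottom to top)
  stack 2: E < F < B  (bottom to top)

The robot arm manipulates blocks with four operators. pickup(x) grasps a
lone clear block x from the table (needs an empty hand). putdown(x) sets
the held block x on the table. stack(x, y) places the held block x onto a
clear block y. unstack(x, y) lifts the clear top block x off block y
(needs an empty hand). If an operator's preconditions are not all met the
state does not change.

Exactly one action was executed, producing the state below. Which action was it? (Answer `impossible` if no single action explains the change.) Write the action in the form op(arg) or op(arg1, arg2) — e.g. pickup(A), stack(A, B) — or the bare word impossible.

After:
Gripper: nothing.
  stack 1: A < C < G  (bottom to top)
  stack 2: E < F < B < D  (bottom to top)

target: towers=[A/C/G; E/F/B/D] holding=-
        putdown(D) → towers=[A/C/G; D; E/F/B] holding=-
       stack(D, B) → towers=[A/C/G; E/F/B/D] holding=-  ← match
       stack(D, G) → towers=[A/C/G/D; E/F/B] holding=-

stack(D, B)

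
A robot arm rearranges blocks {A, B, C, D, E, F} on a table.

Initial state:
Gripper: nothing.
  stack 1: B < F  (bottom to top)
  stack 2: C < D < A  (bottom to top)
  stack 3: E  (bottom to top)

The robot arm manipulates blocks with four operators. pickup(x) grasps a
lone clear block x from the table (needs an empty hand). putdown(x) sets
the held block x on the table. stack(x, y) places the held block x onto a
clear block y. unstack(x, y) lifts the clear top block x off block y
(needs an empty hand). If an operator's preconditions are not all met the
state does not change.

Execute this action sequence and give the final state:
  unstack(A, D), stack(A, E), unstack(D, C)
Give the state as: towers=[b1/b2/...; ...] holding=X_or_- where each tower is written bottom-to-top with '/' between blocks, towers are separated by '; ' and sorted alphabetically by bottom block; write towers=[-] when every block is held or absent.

towers=[B/F; C; E/A] holding=D

step 1 (unstack(A, D)): towers=[B/F; C/D; E] holding=A
step 2 (stack(A, E)): towers=[B/F; C/D; E/A] holding=-
step 3 (unstack(D, C)): towers=[B/F; C; E/A] holding=D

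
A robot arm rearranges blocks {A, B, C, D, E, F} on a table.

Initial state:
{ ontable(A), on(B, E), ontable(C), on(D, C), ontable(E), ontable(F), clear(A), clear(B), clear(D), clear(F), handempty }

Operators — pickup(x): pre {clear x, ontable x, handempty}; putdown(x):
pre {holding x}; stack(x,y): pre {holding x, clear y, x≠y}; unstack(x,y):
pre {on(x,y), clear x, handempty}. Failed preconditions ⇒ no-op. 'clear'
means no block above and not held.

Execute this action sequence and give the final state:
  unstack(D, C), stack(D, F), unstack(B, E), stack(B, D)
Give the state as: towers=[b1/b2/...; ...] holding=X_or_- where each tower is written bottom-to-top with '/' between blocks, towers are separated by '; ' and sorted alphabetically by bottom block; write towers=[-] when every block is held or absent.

towers=[A; C; E; F/D/B] holding=-

step 1 (unstack(D, C)): towers=[A; C; E/B; F] holding=D
step 2 (stack(D, F)): towers=[A; C; E/B; F/D] holding=-
step 3 (unstack(B, E)): towers=[A; C; E; F/D] holding=B
step 4 (stack(B, D)): towers=[A; C; E; F/D/B] holding=-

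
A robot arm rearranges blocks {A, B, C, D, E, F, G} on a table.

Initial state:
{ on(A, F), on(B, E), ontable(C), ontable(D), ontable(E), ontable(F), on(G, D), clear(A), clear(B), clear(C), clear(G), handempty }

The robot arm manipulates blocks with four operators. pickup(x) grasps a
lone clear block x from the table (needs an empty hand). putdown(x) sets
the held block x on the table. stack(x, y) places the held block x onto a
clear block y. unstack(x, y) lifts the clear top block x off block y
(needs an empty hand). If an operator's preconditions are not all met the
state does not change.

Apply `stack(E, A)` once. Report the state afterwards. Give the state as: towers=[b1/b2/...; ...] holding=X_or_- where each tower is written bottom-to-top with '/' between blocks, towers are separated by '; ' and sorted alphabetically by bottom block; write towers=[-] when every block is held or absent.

before: towers=[C; D/G; E/B; F/A] holding=-
pre[stack(E, A)]: holding(E) ✗, clear(A) ✓, E≠A ✓
holding(E) unmet → stack(E, A) is a no-op
after:  towers=[C; D/G; E/B; F/A] holding=-

towers=[C; D/G; E/B; F/A] holding=-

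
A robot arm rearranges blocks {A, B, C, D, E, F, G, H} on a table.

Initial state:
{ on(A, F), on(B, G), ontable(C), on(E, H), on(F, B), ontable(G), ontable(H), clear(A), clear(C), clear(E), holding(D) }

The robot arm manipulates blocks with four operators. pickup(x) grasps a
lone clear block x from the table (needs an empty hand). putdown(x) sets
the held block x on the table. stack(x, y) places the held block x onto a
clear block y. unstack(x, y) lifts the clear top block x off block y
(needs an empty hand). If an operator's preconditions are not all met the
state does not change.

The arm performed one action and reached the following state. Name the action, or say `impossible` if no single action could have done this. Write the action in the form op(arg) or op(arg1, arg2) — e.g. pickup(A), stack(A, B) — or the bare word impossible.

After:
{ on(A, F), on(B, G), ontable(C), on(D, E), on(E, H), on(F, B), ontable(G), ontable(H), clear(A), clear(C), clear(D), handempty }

target: towers=[C; G/B/F/A; H/E/D] holding=-
        putdown(D) → towers=[C; D; G/B/F/A; H/E] holding=-
       stack(D, A) → towers=[C; G/B/F/A/D; H/E] holding=-
       stack(D, E) → towers=[C; G/B/F/A; H/E/D] holding=-  ← match
       stack(D, C) → towers=[C/D; G/B/F/A; H/E] holding=-

stack(D, E)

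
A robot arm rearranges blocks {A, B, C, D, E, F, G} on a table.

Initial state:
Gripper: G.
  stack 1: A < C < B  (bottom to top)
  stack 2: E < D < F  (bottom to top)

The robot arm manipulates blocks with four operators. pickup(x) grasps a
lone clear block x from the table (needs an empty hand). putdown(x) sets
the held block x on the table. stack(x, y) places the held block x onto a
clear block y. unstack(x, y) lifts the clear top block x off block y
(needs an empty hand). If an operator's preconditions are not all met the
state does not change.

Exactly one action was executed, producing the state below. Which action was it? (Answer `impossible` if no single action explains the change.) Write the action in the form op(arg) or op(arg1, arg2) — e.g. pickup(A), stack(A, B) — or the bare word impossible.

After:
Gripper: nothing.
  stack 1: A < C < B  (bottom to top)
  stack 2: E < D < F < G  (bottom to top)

target: towers=[A/C/B; E/D/F/G] holding=-
        putdown(G) → towers=[A/C/B; E/D/F; G] holding=-
       stack(G, B) → towers=[A/C/B/G; E/D/F] holding=-
       stack(G, F) → towers=[A/C/B; E/D/F/G] holding=-  ← match

stack(G, F)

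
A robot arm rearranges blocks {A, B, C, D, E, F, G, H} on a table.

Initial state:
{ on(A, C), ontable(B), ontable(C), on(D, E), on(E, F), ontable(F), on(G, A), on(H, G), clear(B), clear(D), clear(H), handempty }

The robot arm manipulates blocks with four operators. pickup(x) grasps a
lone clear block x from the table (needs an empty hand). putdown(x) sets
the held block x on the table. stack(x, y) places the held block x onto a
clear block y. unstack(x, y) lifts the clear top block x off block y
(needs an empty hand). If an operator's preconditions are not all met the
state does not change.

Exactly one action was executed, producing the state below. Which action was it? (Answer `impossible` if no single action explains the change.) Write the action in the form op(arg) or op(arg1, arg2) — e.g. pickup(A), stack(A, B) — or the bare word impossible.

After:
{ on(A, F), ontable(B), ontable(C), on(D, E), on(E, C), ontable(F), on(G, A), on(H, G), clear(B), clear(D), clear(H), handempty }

impossible

target: towers=[B; C/E/D; F/A/G/H] holding=-
     unstack(H, G) → towers=[B; C/A/G; F/E/D] holding=H
         pickup(B) → towers=[C/A/G/H; F/E/D] holding=B
     unstack(D, E) → towers=[B; C/A/G/H; F/E] holding=D
none of the 3 applicable actions match → impossible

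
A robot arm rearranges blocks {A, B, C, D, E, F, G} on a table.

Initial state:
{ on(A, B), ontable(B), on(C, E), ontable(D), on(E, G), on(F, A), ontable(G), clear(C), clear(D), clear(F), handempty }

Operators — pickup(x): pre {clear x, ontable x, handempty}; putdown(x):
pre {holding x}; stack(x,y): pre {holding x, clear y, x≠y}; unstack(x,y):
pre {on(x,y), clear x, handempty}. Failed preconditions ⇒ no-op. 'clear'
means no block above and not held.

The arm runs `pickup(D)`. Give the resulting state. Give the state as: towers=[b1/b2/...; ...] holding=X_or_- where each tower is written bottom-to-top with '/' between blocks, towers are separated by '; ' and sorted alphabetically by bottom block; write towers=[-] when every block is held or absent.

towers=[B/A/F; G/E/C] holding=D

before: towers=[B/A/F; D; G/E/C] holding=-
pre[pickup(D)]: clear(D) yes, ontable(D) yes, handempty yes
all met → apply pickup(D)
after:  towers=[B/A/F; G/E/C] holding=D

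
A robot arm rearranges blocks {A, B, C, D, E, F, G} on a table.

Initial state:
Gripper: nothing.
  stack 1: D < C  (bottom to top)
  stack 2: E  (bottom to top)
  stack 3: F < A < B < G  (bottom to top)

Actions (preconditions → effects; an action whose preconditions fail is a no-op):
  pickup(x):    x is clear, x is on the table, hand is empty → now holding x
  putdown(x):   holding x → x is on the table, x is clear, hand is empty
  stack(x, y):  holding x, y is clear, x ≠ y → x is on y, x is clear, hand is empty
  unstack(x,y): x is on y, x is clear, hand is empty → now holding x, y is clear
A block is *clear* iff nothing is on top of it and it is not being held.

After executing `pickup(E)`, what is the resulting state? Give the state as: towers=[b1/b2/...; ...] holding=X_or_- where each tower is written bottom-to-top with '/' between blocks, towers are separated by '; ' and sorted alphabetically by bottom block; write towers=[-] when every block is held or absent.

towers=[D/C; F/A/B/G] holding=E

before: towers=[D/C; E; F/A/B/G] holding=-
pre[pickup(E)]: clear(E) ok, ontable(E) ok, handempty ok
all met → apply pickup(E)
after:  towers=[D/C; F/A/B/G] holding=E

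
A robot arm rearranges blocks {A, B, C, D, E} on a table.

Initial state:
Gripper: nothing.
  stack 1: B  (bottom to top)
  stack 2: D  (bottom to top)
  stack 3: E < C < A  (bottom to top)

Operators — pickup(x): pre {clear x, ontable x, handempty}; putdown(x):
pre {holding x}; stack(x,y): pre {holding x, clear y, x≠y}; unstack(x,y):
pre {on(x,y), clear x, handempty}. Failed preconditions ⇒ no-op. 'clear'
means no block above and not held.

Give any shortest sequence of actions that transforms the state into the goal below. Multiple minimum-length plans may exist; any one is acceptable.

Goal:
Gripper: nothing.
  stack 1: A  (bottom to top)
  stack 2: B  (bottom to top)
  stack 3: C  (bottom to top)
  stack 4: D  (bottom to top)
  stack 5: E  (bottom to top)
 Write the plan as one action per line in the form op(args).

unstack(A, C)
putdown(A)
unstack(C, E)
putdown(C)

step 1 (unstack(A, C)): towers=[B; D; E/C] holding=A
step 2 (putdown(A)): towers=[A; B; D; E/C] holding=-
step 3 (unstack(C, E)): towers=[A; B; D; E] holding=C
step 4 (putdown(C)): towers=[A; B; C; D; E] holding=-
goal check: towers=[A; B; C; D; E] holding=- — reached (length 4, optimal by BFS)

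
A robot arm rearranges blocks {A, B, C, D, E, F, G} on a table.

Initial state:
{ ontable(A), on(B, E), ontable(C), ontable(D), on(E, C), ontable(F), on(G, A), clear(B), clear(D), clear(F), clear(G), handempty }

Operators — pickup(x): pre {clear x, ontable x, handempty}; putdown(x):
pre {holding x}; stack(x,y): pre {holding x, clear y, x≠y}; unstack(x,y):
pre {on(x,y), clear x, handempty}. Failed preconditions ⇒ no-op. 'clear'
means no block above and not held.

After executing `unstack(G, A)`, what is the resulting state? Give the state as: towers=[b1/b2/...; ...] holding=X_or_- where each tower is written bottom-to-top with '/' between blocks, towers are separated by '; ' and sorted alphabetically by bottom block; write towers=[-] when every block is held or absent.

before: towers=[A/G; C/E/B; D; F] holding=-
pre[unstack(G, A)]: on(G,A) ✓, clear(G) ✓, handempty ✓
all met → apply unstack(G, A)
after:  towers=[A; C/E/B; D; F] holding=G

towers=[A; C/E/B; D; F] holding=G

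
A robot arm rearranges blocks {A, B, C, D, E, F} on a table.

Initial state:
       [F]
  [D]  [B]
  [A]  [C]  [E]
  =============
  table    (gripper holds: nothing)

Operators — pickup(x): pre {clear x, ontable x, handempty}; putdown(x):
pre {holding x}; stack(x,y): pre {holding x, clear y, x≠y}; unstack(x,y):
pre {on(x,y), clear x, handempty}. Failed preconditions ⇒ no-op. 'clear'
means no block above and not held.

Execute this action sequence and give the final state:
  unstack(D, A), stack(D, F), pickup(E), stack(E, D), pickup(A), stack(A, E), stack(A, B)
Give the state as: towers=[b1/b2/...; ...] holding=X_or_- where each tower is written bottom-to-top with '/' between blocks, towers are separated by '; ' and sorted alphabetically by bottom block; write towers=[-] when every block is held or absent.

towers=[C/B/F/D/E/A] holding=-

step 1 (unstack(D, A)): towers=[A; C/B/F; E] holding=D
step 2 (stack(D, F)): towers=[A; C/B/F/D; E] holding=-
step 3 (pickup(E)): towers=[A; C/B/F/D] holding=E
step 4 (stack(E, D)): towers=[A; C/B/F/D/E] holding=-
step 5 (pickup(A)): towers=[C/B/F/D/E] holding=A
step 6 (stack(A, E)): towers=[C/B/F/D/E/A] holding=-
step 7 (stack(A, B)) [no-op]: towers=[C/B/F/D/E/A] holding=-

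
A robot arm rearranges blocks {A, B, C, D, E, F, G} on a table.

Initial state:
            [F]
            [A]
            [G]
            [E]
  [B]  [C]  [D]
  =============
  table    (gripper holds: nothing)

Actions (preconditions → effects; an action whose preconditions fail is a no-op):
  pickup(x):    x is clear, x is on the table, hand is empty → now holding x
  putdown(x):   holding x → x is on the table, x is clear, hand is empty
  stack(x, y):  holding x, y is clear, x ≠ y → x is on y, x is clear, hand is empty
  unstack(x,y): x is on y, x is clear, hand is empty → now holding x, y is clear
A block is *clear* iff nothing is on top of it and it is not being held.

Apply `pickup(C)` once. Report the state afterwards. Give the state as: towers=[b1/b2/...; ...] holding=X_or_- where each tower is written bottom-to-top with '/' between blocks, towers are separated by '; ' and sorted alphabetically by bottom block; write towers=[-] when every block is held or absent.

towers=[B; D/E/G/A/F] holding=C

before: towers=[B; C; D/E/G/A/F] holding=-
pre[pickup(C)]: clear(C) ok, ontable(C) ok, handempty ok
all met → apply pickup(C)
after:  towers=[B; D/E/G/A/F] holding=C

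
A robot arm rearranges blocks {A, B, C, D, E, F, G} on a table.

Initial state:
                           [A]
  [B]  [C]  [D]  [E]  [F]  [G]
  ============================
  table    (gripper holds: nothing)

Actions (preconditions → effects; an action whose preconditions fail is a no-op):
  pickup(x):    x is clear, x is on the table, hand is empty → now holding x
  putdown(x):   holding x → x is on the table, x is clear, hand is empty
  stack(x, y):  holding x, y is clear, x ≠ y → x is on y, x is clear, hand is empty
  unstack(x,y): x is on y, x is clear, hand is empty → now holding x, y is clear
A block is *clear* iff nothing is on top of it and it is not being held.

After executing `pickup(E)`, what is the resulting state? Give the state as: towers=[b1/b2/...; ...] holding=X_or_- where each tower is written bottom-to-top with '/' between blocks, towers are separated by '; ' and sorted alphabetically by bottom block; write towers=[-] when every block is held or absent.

towers=[B; C; D; F; G/A] holding=E

before: towers=[B; C; D; E; F; G/A] holding=-
pre[pickup(E)]: clear(E) yes, ontable(E) yes, handempty yes
all met → apply pickup(E)
after:  towers=[B; C; D; F; G/A] holding=E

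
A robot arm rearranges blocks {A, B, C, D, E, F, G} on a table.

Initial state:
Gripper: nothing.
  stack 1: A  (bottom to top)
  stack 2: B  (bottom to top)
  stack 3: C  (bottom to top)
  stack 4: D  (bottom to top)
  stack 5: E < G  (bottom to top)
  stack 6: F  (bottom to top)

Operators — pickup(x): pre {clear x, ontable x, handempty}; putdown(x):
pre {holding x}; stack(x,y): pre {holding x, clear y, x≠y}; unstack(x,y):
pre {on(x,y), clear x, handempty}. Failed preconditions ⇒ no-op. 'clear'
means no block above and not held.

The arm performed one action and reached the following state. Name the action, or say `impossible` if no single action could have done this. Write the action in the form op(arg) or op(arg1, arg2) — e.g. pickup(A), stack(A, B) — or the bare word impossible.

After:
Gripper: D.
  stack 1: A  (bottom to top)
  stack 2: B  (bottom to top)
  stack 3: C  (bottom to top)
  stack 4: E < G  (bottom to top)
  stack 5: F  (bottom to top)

target: towers=[A; B; C; E/G; F] holding=D
         pickup(B) → towers=[A; C; D; E/G; F] holding=B
         pickup(F) → towers=[A; B; C; D; E/G] holding=F
     unstack(G, E) → towers=[A; B; C; D; E; F] holding=G
         pickup(D) → towers=[A; B; C; E/G; F] holding=D  ← match
         pickup(A) → towers=[B; C; D; E/G; F] holding=A
         pickup(C) → towers=[A; B; D; E/G; F] holding=C

pickup(D)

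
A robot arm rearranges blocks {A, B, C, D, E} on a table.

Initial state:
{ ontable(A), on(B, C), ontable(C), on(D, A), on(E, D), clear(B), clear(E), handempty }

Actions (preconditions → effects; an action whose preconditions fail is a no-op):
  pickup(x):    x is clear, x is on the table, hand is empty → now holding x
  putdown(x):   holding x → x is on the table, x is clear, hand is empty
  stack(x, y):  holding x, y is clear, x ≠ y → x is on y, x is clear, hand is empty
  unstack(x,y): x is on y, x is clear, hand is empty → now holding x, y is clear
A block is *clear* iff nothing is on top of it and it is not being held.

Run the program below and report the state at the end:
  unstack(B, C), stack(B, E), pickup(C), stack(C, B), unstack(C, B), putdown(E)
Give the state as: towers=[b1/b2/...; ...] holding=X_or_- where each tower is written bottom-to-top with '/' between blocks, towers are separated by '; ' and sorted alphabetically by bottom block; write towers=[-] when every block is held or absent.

step 1 (unstack(B, C)): towers=[A/D/E; C] holding=B
step 2 (stack(B, E)): towers=[A/D/E/B; C] holding=-
step 3 (pickup(C)): towers=[A/D/E/B] holding=C
step 4 (stack(C, B)): towers=[A/D/E/B/C] holding=-
step 5 (unstack(C, B)): towers=[A/D/E/B] holding=C
step 6 (putdown(E)) [no-op]: towers=[A/D/E/B] holding=C

towers=[A/D/E/B] holding=C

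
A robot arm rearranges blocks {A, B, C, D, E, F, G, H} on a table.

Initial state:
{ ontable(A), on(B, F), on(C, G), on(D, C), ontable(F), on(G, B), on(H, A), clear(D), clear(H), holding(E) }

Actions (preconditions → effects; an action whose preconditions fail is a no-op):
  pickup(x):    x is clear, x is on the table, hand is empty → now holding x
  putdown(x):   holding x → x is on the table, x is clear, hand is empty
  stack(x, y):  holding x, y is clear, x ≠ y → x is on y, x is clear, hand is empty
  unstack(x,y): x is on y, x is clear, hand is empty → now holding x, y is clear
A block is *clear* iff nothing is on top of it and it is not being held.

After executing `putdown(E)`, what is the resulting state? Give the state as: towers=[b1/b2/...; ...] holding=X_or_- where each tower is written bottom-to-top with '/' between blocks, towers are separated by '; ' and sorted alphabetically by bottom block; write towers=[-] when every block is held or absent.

towers=[A/H; E; F/B/G/C/D] holding=-

before: towers=[A/H; F/B/G/C/D] holding=E
pre[putdown(E)]: holding(E) ok
all met → apply putdown(E)
after:  towers=[A/H; E; F/B/G/C/D] holding=-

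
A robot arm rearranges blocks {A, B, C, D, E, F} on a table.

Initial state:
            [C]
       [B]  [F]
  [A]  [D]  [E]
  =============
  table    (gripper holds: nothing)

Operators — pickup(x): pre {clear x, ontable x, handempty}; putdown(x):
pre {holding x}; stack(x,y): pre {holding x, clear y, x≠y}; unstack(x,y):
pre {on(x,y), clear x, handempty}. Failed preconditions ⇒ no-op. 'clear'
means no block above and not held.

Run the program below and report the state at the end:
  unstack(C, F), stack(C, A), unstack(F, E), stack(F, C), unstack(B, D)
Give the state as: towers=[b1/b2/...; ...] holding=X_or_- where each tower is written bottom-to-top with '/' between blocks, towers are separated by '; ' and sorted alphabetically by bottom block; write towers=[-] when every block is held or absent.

step 1 (unstack(C, F)): towers=[A; D/B; E/F] holding=C
step 2 (stack(C, A)): towers=[A/C; D/B; E/F] holding=-
step 3 (unstack(F, E)): towers=[A/C; D/B; E] holding=F
step 4 (stack(F, C)): towers=[A/C/F; D/B; E] holding=-
step 5 (unstack(B, D)): towers=[A/C/F; D; E] holding=B

towers=[A/C/F; D; E] holding=B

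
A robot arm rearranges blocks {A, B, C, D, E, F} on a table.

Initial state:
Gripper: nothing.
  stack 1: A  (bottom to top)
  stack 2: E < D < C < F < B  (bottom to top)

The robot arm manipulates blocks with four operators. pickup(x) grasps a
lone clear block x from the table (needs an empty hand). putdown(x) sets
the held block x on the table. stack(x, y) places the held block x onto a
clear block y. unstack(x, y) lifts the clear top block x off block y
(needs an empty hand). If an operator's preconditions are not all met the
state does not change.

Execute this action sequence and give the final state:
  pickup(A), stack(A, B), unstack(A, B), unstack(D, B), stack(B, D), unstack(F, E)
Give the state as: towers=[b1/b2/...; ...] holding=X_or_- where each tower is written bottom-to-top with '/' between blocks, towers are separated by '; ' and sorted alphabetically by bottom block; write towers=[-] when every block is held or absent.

towers=[E/D/C/F/B] holding=A

step 1 (pickup(A)): towers=[E/D/C/F/B] holding=A
step 2 (stack(A, B)): towers=[E/D/C/F/B/A] holding=-
step 3 (unstack(A, B)): towers=[E/D/C/F/B] holding=A
step 4 (unstack(D, B)) [no-op]: towers=[E/D/C/F/B] holding=A
step 5 (stack(B, D)) [no-op]: towers=[E/D/C/F/B] holding=A
step 6 (unstack(F, E)) [no-op]: towers=[E/D/C/F/B] holding=A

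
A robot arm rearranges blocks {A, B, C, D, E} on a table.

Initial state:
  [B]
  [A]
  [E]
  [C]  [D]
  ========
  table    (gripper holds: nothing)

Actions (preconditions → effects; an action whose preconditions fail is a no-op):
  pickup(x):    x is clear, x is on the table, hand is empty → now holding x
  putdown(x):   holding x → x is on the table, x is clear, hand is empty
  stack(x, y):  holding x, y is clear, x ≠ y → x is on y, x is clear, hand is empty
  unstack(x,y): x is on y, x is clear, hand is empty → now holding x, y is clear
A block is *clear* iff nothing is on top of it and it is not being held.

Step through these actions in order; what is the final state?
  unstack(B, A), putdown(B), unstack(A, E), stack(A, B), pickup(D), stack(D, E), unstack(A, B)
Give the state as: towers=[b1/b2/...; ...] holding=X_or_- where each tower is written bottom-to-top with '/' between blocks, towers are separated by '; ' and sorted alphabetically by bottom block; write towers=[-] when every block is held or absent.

step 1 (unstack(B, A)): towers=[C/E/A; D] holding=B
step 2 (putdown(B)): towers=[B; C/E/A; D] holding=-
step 3 (unstack(A, E)): towers=[B; C/E; D] holding=A
step 4 (stack(A, B)): towers=[B/A; C/E; D] holding=-
step 5 (pickup(D)): towers=[B/A; C/E] holding=D
step 6 (stack(D, E)): towers=[B/A; C/E/D] holding=-
step 7 (unstack(A, B)): towers=[B; C/E/D] holding=A

towers=[B; C/E/D] holding=A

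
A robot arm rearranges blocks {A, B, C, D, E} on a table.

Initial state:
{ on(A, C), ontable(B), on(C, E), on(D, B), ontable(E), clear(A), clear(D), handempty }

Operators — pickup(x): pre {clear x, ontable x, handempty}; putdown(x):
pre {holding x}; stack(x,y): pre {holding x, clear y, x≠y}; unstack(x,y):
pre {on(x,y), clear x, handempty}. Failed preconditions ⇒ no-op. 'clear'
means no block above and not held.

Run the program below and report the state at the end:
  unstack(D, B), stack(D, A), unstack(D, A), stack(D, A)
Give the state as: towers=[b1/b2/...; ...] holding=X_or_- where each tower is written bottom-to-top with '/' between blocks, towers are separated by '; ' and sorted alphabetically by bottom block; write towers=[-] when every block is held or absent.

towers=[B; E/C/A/D] holding=-

step 1 (unstack(D, B)): towers=[B; E/C/A] holding=D
step 2 (stack(D, A)): towers=[B; E/C/A/D] holding=-
step 3 (unstack(D, A)): towers=[B; E/C/A] holding=D
step 4 (stack(D, A)): towers=[B; E/C/A/D] holding=-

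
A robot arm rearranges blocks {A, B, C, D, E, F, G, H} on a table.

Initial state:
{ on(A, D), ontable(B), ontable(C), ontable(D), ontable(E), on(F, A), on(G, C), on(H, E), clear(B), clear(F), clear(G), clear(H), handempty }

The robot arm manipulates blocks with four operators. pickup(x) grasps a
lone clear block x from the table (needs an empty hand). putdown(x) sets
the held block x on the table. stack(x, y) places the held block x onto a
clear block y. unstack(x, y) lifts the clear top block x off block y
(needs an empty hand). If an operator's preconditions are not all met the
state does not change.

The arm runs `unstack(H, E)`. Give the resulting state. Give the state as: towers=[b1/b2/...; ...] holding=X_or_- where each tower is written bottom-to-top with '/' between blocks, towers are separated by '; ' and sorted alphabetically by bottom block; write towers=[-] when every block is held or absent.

towers=[B; C/G; D/A/F; E] holding=H

before: towers=[B; C/G; D/A/F; E/H] holding=-
pre[unstack(H, E)]: on(H,E) ok, clear(H) ok, handempty ok
all met → apply unstack(H, E)
after:  towers=[B; C/G; D/A/F; E] holding=H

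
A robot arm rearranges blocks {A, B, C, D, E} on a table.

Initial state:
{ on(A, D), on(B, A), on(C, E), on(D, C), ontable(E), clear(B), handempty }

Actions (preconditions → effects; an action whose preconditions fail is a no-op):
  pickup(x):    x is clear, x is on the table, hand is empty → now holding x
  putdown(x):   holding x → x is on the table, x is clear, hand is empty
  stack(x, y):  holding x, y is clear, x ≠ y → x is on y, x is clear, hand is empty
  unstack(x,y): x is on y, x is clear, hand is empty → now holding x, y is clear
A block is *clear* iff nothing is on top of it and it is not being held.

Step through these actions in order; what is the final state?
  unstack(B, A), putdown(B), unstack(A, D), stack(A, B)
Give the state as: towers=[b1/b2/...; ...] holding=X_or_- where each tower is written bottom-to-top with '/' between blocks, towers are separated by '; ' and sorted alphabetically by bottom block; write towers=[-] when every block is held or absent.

towers=[B/A; E/C/D] holding=-

step 1 (unstack(B, A)): towers=[E/C/D/A] holding=B
step 2 (putdown(B)): towers=[B; E/C/D/A] holding=-
step 3 (unstack(A, D)): towers=[B; E/C/D] holding=A
step 4 (stack(A, B)): towers=[B/A; E/C/D] holding=-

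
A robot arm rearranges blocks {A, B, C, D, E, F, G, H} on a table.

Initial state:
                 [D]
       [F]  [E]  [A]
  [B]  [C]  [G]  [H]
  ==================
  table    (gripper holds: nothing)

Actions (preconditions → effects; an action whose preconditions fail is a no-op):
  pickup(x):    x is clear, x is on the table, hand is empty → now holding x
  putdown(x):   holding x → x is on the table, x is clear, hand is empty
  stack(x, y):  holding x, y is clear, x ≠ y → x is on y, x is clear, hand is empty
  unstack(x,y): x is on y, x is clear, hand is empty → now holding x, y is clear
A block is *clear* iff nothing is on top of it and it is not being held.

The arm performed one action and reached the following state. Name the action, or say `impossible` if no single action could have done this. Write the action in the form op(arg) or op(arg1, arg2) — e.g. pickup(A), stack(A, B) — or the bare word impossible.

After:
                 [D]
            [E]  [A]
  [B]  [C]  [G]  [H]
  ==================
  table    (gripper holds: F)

unstack(F, C)

target: towers=[B; C; G/E; H/A/D] holding=F
     unstack(E, G) → towers=[B; C/F; G; H/A/D] holding=E
         pickup(B) → towers=[C/F; G/E; H/A/D] holding=B
     unstack(F, C) → towers=[B; C; G/E; H/A/D] holding=F  ← match
     unstack(D, A) → towers=[B; C/F; G/E; H/A] holding=D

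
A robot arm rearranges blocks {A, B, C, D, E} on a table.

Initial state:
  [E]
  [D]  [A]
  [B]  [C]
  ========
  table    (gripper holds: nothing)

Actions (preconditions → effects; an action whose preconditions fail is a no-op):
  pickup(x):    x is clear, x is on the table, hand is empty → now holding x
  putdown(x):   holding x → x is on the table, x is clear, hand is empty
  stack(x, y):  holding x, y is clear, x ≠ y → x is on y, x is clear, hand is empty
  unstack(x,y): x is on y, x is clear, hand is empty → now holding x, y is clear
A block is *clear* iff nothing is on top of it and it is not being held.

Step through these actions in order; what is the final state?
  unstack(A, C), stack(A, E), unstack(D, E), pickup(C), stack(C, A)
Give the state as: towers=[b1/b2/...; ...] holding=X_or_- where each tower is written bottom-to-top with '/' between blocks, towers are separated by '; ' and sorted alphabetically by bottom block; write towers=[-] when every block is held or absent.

towers=[B/D/E/A/C] holding=-

step 1 (unstack(A, C)): towers=[B/D/E; C] holding=A
step 2 (stack(A, E)): towers=[B/D/E/A; C] holding=-
step 3 (unstack(D, E)) [no-op]: towers=[B/D/E/A; C] holding=-
step 4 (pickup(C)): towers=[B/D/E/A] holding=C
step 5 (stack(C, A)): towers=[B/D/E/A/C] holding=-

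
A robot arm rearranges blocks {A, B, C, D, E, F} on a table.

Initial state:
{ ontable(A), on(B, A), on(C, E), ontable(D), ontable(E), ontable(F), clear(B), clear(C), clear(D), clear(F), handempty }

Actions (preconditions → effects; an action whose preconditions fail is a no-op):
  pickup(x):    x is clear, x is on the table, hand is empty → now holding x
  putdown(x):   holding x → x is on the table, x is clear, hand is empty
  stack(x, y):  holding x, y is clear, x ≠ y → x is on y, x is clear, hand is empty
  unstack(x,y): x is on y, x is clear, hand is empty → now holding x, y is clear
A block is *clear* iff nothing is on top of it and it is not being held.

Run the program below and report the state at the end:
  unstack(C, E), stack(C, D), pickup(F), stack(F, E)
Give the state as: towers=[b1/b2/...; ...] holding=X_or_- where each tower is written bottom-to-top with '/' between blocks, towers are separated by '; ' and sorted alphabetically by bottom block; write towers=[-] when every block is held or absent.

step 1 (unstack(C, E)): towers=[A/B; D; E; F] holding=C
step 2 (stack(C, D)): towers=[A/B; D/C; E; F] holding=-
step 3 (pickup(F)): towers=[A/B; D/C; E] holding=F
step 4 (stack(F, E)): towers=[A/B; D/C; E/F] holding=-

towers=[A/B; D/C; E/F] holding=-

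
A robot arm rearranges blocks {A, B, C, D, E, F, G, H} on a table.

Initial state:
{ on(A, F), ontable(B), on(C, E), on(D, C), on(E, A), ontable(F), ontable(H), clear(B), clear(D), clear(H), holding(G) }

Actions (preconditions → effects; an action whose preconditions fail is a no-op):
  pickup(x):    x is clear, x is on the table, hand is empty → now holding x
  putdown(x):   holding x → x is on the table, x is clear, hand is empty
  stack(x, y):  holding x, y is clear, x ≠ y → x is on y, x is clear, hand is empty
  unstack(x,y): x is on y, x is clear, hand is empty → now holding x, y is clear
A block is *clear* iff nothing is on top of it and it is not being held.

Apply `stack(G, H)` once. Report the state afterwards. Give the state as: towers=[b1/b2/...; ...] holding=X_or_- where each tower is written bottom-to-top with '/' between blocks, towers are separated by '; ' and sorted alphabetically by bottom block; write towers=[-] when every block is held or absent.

before: towers=[B; F/A/E/C/D; H] holding=G
pre[stack(G, H)]: holding(G) yes, clear(H) yes, G≠H yes
all met → apply stack(G, H)
after:  towers=[B; F/A/E/C/D; H/G] holding=-

towers=[B; F/A/E/C/D; H/G] holding=-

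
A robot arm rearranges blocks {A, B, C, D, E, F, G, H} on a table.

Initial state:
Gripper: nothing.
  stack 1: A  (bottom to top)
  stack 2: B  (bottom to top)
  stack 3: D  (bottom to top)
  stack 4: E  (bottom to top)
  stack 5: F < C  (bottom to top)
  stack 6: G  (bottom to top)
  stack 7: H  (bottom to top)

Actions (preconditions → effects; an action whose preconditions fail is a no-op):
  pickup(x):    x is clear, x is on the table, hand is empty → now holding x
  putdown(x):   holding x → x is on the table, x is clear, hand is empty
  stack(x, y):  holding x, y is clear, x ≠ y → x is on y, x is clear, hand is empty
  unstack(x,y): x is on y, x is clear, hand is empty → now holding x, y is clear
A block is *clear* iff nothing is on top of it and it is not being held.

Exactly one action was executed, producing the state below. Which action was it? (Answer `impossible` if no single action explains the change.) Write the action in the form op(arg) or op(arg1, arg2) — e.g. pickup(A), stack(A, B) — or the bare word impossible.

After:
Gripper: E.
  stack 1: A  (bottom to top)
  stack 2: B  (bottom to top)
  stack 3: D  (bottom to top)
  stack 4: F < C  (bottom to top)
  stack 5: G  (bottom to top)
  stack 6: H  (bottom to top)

pickup(E)

target: towers=[A; B; D; F/C; G; H] holding=E
         pickup(G) → towers=[A; B; D; E; F/C; H] holding=G
         pickup(A) → towers=[B; D; E; F/C; G; H] holding=A
         pickup(E) → towers=[A; B; D; F/C; G; H] holding=E  ← match
         pickup(H) → towers=[A; B; D; E; F/C; G] holding=H
         pickup(B) → towers=[A; D; E; F/C; G; H] holding=B
         pickup(D) → towers=[A; B; E; F/C; G; H] holding=D
     unstack(C, F) → towers=[A; B; D; E; F; G; H] holding=C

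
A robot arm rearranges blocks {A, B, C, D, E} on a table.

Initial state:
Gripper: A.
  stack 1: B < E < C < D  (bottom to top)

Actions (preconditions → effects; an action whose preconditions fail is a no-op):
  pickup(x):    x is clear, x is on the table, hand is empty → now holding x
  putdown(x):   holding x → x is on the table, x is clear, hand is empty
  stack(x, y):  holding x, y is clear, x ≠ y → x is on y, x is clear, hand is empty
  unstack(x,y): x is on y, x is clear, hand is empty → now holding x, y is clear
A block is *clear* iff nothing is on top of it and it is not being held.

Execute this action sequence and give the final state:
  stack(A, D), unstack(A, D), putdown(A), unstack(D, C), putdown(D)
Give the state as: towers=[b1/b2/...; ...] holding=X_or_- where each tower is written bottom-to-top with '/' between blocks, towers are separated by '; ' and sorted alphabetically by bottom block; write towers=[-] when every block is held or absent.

towers=[A; B/E/C; D] holding=-

step 1 (stack(A, D)): towers=[B/E/C/D/A] holding=-
step 2 (unstack(A, D)): towers=[B/E/C/D] holding=A
step 3 (putdown(A)): towers=[A; B/E/C/D] holding=-
step 4 (unstack(D, C)): towers=[A; B/E/C] holding=D
step 5 (putdown(D)): towers=[A; B/E/C; D] holding=-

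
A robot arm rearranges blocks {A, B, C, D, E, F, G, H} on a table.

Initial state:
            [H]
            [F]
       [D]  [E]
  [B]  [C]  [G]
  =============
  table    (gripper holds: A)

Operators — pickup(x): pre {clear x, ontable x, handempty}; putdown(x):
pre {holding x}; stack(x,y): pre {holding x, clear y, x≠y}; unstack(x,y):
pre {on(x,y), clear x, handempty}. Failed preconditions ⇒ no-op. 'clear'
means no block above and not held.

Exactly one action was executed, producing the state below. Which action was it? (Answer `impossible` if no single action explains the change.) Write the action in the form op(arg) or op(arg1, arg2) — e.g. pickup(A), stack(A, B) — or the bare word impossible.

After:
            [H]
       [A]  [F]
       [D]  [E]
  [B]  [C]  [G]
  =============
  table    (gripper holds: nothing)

stack(A, D)

target: towers=[B; C/D/A; G/E/F/H] holding=-
        putdown(A) → towers=[A; B; C/D; G/E/F/H] holding=-
       stack(A, H) → towers=[B; C/D; G/E/F/H/A] holding=-
       stack(A, B) → towers=[B/A; C/D; G/E/F/H] holding=-
       stack(A, D) → towers=[B; C/D/A; G/E/F/H] holding=-  ← match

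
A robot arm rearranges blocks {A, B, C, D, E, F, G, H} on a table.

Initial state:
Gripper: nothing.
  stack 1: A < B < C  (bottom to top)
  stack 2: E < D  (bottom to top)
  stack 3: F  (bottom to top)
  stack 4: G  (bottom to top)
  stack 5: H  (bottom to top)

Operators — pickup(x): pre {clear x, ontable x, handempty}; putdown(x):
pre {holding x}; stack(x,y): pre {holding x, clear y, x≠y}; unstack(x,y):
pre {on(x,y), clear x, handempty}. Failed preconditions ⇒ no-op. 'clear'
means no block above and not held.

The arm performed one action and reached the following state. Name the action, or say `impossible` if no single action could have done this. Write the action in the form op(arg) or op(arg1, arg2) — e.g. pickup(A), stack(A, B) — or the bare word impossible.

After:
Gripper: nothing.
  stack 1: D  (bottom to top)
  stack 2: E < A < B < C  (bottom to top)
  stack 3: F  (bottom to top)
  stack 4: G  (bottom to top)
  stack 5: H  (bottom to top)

target: towers=[D; E/A/B/C; F; G; H] holding=-
         pickup(G) → towers=[A/B/C; E/D; F; H] holding=G
         pickup(H) → towers=[A/B/C; E/D; F; G] holding=H
         pickup(F) → towers=[A/B/C; E/D; G; H] holding=F
     unstack(D, E) → towers=[A/B/C; E; F; G; H] holding=D
     unstack(C, B) → towers=[A/B; E/D; F; G; H] holding=C
none of the 5 applicable actions match → impossible

impossible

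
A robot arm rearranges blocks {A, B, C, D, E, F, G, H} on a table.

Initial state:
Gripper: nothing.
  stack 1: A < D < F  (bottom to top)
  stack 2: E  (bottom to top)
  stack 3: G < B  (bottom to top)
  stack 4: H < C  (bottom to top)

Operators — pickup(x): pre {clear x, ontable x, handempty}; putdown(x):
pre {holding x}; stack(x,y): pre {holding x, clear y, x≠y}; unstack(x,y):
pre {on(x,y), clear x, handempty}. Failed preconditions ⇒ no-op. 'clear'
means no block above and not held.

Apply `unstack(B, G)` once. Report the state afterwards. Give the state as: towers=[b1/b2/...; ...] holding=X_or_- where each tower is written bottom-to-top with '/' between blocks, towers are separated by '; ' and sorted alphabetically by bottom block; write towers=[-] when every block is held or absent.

before: towers=[A/D/F; E; G/B; H/C] holding=-
pre[unstack(B, G)]: on(B,G) yes, clear(B) yes, handempty yes
all met → apply unstack(B, G)
after:  towers=[A/D/F; E; G; H/C] holding=B

towers=[A/D/F; E; G; H/C] holding=B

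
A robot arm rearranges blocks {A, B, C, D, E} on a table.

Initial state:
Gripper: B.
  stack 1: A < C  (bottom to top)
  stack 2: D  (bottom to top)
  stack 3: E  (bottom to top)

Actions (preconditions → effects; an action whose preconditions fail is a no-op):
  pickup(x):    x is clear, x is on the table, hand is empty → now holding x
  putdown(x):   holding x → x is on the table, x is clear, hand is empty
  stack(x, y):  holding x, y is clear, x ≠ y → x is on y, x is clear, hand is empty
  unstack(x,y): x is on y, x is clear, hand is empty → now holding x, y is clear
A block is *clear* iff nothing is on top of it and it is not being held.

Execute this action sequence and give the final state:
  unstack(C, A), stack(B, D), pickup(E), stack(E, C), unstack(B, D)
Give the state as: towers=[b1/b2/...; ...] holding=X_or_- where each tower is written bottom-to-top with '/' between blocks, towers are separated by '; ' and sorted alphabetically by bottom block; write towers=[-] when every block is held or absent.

towers=[A/C/E; D] holding=B

step 1 (unstack(C, A)) [no-op]: towers=[A/C; D; E] holding=B
step 2 (stack(B, D)): towers=[A/C; D/B; E] holding=-
step 3 (pickup(E)): towers=[A/C; D/B] holding=E
step 4 (stack(E, C)): towers=[A/C/E; D/B] holding=-
step 5 (unstack(B, D)): towers=[A/C/E; D] holding=B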